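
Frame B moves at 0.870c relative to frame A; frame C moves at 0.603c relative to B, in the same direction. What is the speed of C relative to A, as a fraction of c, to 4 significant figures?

u ≈ 0.9661c

Compose boost 2: (0.603 + 0.870)/(1 + 0.603×0.870) = 1.473/1.52461 = 0.9661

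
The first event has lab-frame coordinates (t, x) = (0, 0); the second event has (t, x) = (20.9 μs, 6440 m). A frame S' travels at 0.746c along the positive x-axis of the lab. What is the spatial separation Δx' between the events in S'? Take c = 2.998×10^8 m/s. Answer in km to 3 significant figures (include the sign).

Δx' ≈ 2.65 km

γ = 1/√(1 − 0.746²) = 1.5016
Δx' = γ(Δx − vΔt) = 1.5016 × (6440 m − 0.746×(2.998×10^8 m/s)×20.9×10^-6 s)
= 1.5016 × (1765.7 m) = 2.65 km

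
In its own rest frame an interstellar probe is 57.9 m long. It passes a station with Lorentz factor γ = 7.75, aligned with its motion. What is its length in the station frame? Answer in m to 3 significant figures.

γ = 7.75 (given)
Length contraction: L = L₀/γ = 57.9/7.75 = 7.47 m

L ≈ 7.47 m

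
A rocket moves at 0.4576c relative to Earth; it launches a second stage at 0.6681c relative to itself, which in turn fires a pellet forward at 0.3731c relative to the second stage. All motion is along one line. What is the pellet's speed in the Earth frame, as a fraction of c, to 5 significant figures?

Compose boost 2: (0.6681 + 0.4576)/(1 + 0.6681×0.4576) = 1.1257/1.305723 = 0.8621280
Compose boost 3: (0.3731 + 0.8621280)/(1 + 0.3731×0.8621280) = 1.235228/1.321660 = 0.93460

u ≈ 0.93460c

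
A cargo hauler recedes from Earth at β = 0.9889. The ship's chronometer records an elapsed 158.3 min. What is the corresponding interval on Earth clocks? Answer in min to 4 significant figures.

γ = 1/√(1 − 0.9889²) = 6.73026
Time dilation: Δt = γτ₀ = 6.73026 × 158.3 min = 1065 min

Δt ≈ 1065 min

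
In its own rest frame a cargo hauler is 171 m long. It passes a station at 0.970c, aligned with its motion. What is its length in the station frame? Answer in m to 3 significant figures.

L ≈ 41.6 m

γ = 1/√(1 − 0.970²) = 4.1135
Length contraction: L = L₀/γ = 171/4.1135 = 41.6 m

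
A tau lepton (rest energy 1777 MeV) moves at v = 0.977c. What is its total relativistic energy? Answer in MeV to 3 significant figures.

γ = 1/√(1 − 0.977²) = 4.6896
E = γm₀c² = 4.6896 × 1777 MeV = 8330 MeV

E ≈ 8330 MeV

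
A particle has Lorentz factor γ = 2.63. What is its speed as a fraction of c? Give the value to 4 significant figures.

β = √(1 − 1/γ²) = √(1 − 1/2.63²) = √(0.855427) = 0.9249

β ≈ 0.9249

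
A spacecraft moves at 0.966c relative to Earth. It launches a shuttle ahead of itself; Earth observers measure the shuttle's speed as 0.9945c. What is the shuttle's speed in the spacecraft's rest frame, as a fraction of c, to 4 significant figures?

u' ≈ 0.7250c

Inverse velocity addition: u' = (u − v)/(1 − uv/c²)
= (0.9945 − 0.966)/(1 − 0.9945×0.966) = 0.02850/0.0393130 = 0.7250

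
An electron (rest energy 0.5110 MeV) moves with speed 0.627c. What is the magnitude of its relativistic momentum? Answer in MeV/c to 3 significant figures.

γ = 1/√(1 − 0.627²) = 1.2837
p = γβm₀c = 1.2837 × 0.627 × 0.5110 MeV/c = 0.411 MeV/c

p ≈ 0.411 MeV/c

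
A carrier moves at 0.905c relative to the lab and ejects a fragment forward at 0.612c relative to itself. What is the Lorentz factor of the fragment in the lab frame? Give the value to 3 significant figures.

u_lab = (0.612 + 0.905)/(1 + 0.612×0.905) = 1.517/1.55386 = 0.976278
γ = 1/√(1 − 0.976278²) = 4.62

γ ≈ 4.62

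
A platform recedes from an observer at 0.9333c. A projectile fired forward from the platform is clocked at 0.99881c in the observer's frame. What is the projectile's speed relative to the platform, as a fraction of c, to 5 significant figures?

Inverse velocity addition: u' = (u − v)/(1 − uv/c²)
= (0.99881 − 0.9333)/(1 − 0.99881×0.9333) = 0.065510/0.06781063 = 0.96607

u' ≈ 0.96607c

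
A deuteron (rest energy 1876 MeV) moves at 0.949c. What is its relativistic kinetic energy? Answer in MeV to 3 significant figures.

γ = 1/√(1 − 0.949²) = 3.1718
K = (γ − 1)m₀c² = (3.1718 − 1) × 1876 MeV = 2.1718 × 1876 MeV = 4070 MeV

K ≈ 4070 MeV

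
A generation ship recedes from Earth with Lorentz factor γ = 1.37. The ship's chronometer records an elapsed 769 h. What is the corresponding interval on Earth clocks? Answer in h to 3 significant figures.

Δt ≈ 1050 h

γ = 1.37 (given)
Time dilation: Δt = γτ₀ = 1.37 × 769 h = 1050 h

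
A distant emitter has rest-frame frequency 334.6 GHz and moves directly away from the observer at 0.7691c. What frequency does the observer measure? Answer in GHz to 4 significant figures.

f_obs ≈ 120.9 GHz

Relativistic Doppler: f_obs = f_src √((1−β)/(1+β))
= 334.6 × √(0.230900/1.76910) = 334.6 × 0.361273 = 120.9 GHz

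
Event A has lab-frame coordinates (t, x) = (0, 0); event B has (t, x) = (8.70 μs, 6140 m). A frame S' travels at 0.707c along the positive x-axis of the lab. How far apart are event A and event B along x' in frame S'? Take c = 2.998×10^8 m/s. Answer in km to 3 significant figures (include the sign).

γ = 1/√(1 − 0.707²) = 1.4140
Δx' = γ(Δx − vΔt) = 1.4140 × (6140 m − 0.707×(2.998×10^8 m/s)×8.70×10^-6 s)
= 1.4140 × (4296.0 m) = 6.07 km

Δx' ≈ 6.07 km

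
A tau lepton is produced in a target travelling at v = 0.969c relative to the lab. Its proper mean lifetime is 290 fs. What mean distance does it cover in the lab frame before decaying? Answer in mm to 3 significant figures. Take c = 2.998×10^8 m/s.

d ≈ 0.341 mm

γ = 1/√(1 − 0.969²) = 4.0476
Dilated lifetime: Δt = γτ₀ = 4.0476 × 290 fs = 1173.8 fs
d = vΔt = 0.969c × 1173.8 fs = 2.9051×10^8 m/s × 1.1738×10^-12 s = 0.341 mm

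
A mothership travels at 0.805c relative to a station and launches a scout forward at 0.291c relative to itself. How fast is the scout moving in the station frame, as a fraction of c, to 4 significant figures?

Compose boost 2: (0.291 + 0.805)/(1 + 0.291×0.805) = 1.096/1.23426 = 0.8880

u ≈ 0.8880c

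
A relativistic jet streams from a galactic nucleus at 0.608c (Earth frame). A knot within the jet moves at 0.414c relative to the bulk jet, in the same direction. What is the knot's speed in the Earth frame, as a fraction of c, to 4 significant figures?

Relativistic velocity addition: u = (u' + v)/(1 + u'v/c²)
= (0.414 + 0.608)/(1 + 0.414×0.608) = 1.022/1.25171 = 0.8165

u ≈ 0.8165c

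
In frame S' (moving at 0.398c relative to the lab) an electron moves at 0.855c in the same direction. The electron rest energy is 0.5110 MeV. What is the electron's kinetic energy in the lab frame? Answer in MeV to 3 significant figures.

K ≈ 0.929 MeV

u_lab = (0.855 + 0.398)/(1 + 0.855×0.398) = 0.934872
γ = 1/√(1 − 0.934872²) = 2.8170
K = (γ − 1)m₀c² = (2.8170 − 1) × 0.5110 = 1.8170 × 0.5110 = 0.929 MeV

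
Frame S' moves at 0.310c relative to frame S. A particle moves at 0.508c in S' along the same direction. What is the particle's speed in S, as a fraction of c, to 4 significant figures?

Relativistic velocity addition: u = (u' + v)/(1 + u'v/c²)
= (0.508 + 0.310)/(1 + 0.508×0.310) = 0.8180/1.15748 = 0.7067

u ≈ 0.7067c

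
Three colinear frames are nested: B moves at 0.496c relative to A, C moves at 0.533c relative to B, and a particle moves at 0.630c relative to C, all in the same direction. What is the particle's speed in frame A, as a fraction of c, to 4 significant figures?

u ≈ 0.9545c

Compose boost 2: (0.533 + 0.496)/(1 + 0.533×0.496) = 1.029/1.26437 = 0.813845
Compose boost 3: (0.630 + 0.813845)/(1 + 0.630×0.813845) = 1.44385/1.51272 = 0.9545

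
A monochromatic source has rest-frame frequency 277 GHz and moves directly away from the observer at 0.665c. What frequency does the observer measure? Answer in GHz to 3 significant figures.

Relativistic Doppler: f_obs = f_src √((1−β)/(1+β))
= 277 × √(0.33500/1.6650) = 277 × 0.44855 = 124 GHz

f_obs ≈ 124 GHz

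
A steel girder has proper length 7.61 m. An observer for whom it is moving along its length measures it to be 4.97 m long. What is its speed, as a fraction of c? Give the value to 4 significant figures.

γ = L₀/L = 7.61/4.97 = 1.53119
β = √(1 − 1/γ²) = 0.7573

β ≈ 0.7573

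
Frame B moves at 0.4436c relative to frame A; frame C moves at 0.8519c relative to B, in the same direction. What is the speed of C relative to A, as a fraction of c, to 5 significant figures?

Compose boost 2: (0.8519 + 0.4436)/(1 + 0.8519×0.4436) = 1.2955/1.377903 = 0.94020

u ≈ 0.94020c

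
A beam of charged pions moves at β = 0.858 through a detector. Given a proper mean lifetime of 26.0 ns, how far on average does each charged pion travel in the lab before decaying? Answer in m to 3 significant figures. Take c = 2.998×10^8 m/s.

d ≈ 13.0 m

γ = 1/√(1 − 0.858²) = 1.9469
Dilated lifetime: Δt = γτ₀ = 1.9469 × 26.0 ns = 50.618 ns
d = vΔt = 0.858c × 50.618 ns = 2.5723×10^8 m/s × 5.0618×10^-8 s = 13.0 m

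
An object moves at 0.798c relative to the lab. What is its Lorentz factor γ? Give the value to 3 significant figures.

γ = 1/√(1 − β²) = 1/√(1 − 0.798²) = 1/√(0.36320) = 1.66

γ ≈ 1.66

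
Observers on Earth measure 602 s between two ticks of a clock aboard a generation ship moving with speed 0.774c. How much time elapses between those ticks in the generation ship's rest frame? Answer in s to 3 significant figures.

γ = 1/√(1 − 0.774²) = 1.5793
Proper time: τ₀ = Δt/γ = 602/1.5793 = 381 s

τ₀ ≈ 381 s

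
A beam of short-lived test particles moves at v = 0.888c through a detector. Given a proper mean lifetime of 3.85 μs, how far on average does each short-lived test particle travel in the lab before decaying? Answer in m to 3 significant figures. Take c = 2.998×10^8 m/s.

γ = 1/√(1 − 0.888²) = 2.1747
Dilated lifetime: Δt = γτ₀ = 2.1747 × 3.85 μs = 8.3724 μs
d = vΔt = 0.888c × 8.3724 μs = 2.6622×10^8 m/s × 8.3724×10^-6 s = 2230 m

d ≈ 2230 m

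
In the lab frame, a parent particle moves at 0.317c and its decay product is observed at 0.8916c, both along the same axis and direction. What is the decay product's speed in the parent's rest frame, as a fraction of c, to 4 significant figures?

Inverse velocity addition: u' = (u − v)/(1 − uv/c²)
= (0.8916 − 0.317)/(1 − 0.8916×0.317) = 0.5746/0.717363 = 0.8010

u' ≈ 0.8010c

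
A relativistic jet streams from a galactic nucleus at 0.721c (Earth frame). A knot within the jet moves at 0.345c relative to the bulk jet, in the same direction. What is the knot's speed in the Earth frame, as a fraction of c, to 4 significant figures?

Relativistic velocity addition: u = (u' + v)/(1 + u'v/c²)
= (0.345 + 0.721)/(1 + 0.345×0.721) = 1.066/1.24874 = 0.8537

u ≈ 0.8537c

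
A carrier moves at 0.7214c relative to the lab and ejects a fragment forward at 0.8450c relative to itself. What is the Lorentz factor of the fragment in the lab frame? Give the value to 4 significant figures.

γ ≈ 4.346

u_lab = (0.8450 + 0.7214)/(1 + 0.8450×0.7214) = 1.5664/1.609583 = 0.9731713
γ = 1/√(1 − 0.9731713²) = 4.346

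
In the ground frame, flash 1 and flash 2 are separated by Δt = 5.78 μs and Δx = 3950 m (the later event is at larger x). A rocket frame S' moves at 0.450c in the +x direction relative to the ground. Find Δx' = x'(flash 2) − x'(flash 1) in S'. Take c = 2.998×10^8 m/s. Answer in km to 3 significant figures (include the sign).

Δx' ≈ 3.55 km

γ = 1/√(1 − 0.450²) = 1.1198
Δx' = γ(Δx − vΔt) = 1.1198 × (3950 m − 0.450×(2.998×10^8 m/s)×5.78×10^-6 s)
= 1.1198 × (3170.2 m) = 3.55 km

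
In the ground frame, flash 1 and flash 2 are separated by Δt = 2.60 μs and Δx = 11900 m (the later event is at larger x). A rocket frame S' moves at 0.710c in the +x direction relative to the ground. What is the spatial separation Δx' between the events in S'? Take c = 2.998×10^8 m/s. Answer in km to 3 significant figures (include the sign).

Δx' ≈ 16.1 km

γ = 1/√(1 − 0.710²) = 1.4200
Δx' = γ(Δx − vΔt) = 1.4200 × (11900 m − 0.710×(2.998×10^8 m/s)×2.60×10^-6 s)
= 1.4200 × (11347 m) = 16.1 km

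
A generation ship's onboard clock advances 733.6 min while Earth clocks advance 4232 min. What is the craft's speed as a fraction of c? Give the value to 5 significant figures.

γ = Δt/τ₀ = 4232/733.6 = 5.768811
β = √(1 − 1/γ²) = √(1 − 1/5.768811²) = 0.98486

β ≈ 0.98486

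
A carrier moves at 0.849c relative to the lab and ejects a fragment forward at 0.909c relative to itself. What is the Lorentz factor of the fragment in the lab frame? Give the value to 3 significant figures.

γ ≈ 8.04

u_lab = (0.909 + 0.849)/(1 + 0.909×0.849) = 1.758/1.77174 = 0.992244
γ = 1/√(1 − 0.992244²) = 8.04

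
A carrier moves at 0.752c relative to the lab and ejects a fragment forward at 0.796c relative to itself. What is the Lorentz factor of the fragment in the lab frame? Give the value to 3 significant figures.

u_lab = (0.796 + 0.752)/(1 + 0.796×0.752) = 1.548/1.59859 = 0.968352
γ = 1/√(1 − 0.968352²) = 4.01

γ ≈ 4.01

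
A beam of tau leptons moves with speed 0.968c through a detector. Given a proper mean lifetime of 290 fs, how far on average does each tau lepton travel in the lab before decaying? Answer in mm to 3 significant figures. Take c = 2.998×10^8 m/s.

γ = 1/√(1 − 0.968²) = 3.9849
Dilated lifetime: Δt = γτ₀ = 3.9849 × 290 fs = 1155.6 fs
d = vΔt = 0.968c × 1155.6 fs = 2.9021×10^8 m/s × 1.1556×10^-12 s = 0.335 mm

d ≈ 0.335 mm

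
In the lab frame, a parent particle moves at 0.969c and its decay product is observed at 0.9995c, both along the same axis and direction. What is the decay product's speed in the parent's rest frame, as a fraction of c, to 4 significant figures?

u' ≈ 0.9687c

Inverse velocity addition: u' = (u − v)/(1 − uv/c²)
= (0.9995 − 0.969)/(1 − 0.9995×0.969) = 0.03050/0.0314845 = 0.9687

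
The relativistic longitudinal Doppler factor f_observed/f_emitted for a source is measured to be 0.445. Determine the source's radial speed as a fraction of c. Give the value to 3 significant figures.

f_obs/f_src = √((1−β)/(1+β)) = 0.445  ⇒  (1−β)/(1+β) = 0.19803
β = |1 − D²|/(1 + D²) = |1 − 0.19803|/(1 + 0.19803) = 0.669

β ≈ 0.669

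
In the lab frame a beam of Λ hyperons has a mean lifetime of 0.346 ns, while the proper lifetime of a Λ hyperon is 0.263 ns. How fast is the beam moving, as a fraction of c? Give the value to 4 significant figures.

γ = Δt/τ₀ = 0.346/0.263 = 1.31559
β = √(1 − 1/γ²) = √(1 − 1/1.31559²) = 0.6498

β ≈ 0.6498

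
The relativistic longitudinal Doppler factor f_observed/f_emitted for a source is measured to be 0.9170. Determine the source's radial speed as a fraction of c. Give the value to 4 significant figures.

f_obs/f_src = √((1−β)/(1+β)) = 0.9170  ⇒  (1−β)/(1+β) = 0.840889
β = |1 − D²|/(1 + D²) = |1 − 0.840889|/(1 + 0.840889) = 0.08643

β ≈ 0.08643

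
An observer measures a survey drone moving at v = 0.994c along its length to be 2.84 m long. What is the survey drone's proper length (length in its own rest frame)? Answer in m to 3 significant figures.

L₀ ≈ 26.0 m

γ = 1/√(1 − 0.994²) = 9.1424
L₀ = γL = 9.1424 × 2.84 = 26.0 m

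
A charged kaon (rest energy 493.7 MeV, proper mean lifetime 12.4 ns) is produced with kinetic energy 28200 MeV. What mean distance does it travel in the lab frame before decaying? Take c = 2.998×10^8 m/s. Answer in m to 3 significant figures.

γ = 1 + K/(m₀c²) = 1 + 28200/493.7 = 58.120
β = √(1 − 1/γ²) = 0.99985
Dilated lifetime: γτ₀ = 58.120 × 12.4 ns = 720.68 ns
d = βc·γτ₀ = 0.99985 × (2.998×10^8 m/s) × 7.2068×10^-7 s = 216 m

d ≈ 216 m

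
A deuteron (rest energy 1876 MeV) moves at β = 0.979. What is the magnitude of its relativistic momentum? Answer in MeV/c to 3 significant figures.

γ = 1/√(1 − 0.979²) = 4.9053
p = γβm₀c = 4.9053 × 0.979 × 1876 MeV/c = 9010 MeV/c

p ≈ 9010 MeV/c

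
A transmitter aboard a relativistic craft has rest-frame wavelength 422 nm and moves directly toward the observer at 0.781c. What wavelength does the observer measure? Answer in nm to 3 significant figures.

λ_obs ≈ 148 nm

Relativistic Doppler: λ_obs = λ_src √((1−β)/(1+β))
= 422 × √(0.21900/1.7810) = 422 × 0.35066 = 148 nm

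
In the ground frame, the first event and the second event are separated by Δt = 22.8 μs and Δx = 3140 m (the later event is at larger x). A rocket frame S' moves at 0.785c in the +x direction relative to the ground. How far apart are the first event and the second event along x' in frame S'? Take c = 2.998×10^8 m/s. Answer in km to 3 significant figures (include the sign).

Δx' ≈ -3.59 km

γ = 1/√(1 − 0.785²) = 1.6142
Δx' = γ(Δx − vΔt) = 1.6142 × (3140 m − 0.785×(2.998×10^8 m/s)×22.8×10^-6 s)
= 1.6142 × (-2225.8 m) = -3.59 km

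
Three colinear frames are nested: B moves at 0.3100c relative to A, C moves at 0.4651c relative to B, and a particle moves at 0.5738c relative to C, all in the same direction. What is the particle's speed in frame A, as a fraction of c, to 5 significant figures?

Compose boost 2: (0.4651 + 0.3100)/(1 + 0.4651×0.3100) = 0.77510/1.144181 = 0.6774278
Compose boost 3: (0.5738 + 0.6774278)/(1 + 0.5738×0.6774278) = 1.251228/1.388708 = 0.90100

u ≈ 0.90100c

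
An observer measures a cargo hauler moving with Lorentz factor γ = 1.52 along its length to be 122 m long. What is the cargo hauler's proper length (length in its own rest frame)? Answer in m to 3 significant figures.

γ = 1.52 (given)
L₀ = γL = 1.52 × 122 = 185 m

L₀ ≈ 185 m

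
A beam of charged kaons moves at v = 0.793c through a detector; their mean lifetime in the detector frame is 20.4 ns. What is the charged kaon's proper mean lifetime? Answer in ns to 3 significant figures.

τ₀ ≈ 12.4 ns

γ = 1/√(1 − 0.793²) = 1.6414
Proper time: τ₀ = Δt/γ = 20.4/1.6414 = 12.4 ns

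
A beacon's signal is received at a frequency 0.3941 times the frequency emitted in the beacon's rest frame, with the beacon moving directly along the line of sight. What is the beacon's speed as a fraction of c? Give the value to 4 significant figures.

f_obs/f_src = √((1−β)/(1+β)) = 0.3941  ⇒  (1−β)/(1+β) = 0.155315
β = |1 − D²|/(1 + D²) = |1 − 0.155315|/(1 + 0.155315) = 0.7311

β ≈ 0.7311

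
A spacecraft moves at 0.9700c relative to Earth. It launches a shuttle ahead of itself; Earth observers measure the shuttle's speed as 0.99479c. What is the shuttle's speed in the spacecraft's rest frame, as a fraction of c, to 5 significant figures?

Inverse velocity addition: u' = (u − v)/(1 − uv/c²)
= (0.99479 − 0.9700)/(1 − 0.99479×0.9700) = 0.024790/0.03505370 = 0.70720

u' ≈ 0.70720c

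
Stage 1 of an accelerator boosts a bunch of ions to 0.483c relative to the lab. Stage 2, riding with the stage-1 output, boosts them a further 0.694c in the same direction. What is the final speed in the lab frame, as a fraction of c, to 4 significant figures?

Compose boost 2: (0.694 + 0.483)/(1 + 0.694×0.483) = 1.177/1.33520 = 0.8815

u ≈ 0.8815c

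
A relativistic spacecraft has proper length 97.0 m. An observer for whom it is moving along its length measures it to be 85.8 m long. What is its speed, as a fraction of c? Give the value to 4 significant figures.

γ = L₀/L = 97.0/85.8 = 1.13054
β = √(1 − 1/γ²) = 0.4665

β ≈ 0.4665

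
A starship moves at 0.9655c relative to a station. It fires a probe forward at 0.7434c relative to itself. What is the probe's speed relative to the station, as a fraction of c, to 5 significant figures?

Relativistic velocity addition: u = (u' + v)/(1 + u'v/c²)
= (0.7434 + 0.9655)/(1 + 0.7434×0.9655) = 1.7089/1.717753 = 0.99485

u ≈ 0.99485c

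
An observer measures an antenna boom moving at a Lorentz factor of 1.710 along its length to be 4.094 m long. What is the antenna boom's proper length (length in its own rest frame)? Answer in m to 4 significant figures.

γ = 1.710 (given)
L₀ = γL = 1.710 × 4.094 = 7.001 m

L₀ ≈ 7.001 m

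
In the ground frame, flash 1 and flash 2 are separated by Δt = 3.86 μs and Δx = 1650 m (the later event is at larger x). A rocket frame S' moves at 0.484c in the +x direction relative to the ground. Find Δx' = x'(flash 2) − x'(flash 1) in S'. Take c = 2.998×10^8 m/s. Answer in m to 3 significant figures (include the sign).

Δx' ≈ 1250 m

γ = 1/√(1 − 0.484²) = 1.1428
Δx' = γ(Δx − vΔt) = 1.1428 × (1650 m − 0.484×(2.998×10^8 m/s)×3.86×10^-6 s)
= 1.1428 × (1089.9 m) = 1250 m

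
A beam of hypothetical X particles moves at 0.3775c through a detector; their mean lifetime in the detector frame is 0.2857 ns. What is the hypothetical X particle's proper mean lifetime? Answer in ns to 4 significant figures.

γ = 1/√(1 − 0.3775²) = 1.07990
Proper time: τ₀ = Δt/γ = 0.2857/1.07990 = 0.2646 ns

τ₀ ≈ 0.2646 ns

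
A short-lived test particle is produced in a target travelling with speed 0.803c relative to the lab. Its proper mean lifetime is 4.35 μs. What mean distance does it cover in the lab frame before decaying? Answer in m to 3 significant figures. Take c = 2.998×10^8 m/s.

γ = 1/√(1 − 0.803²) = 1.6779
Dilated lifetime: Δt = γτ₀ = 1.6779 × 4.35 μs = 7.2989 μs
d = vΔt = 0.803c × 7.2989 μs = 2.4074×10^8 m/s × 7.2989×10^-6 s = 1760 m

d ≈ 1760 m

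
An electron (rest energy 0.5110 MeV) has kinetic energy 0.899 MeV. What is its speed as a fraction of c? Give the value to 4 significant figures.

β ≈ 0.9320

γ = 1 + K/(m₀c²) = 1 + 0.899/0.5110 = 2.75930
β = √(1 − 1/γ²) = 0.9320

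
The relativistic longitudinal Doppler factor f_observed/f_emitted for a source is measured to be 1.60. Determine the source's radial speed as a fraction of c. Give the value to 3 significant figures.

β ≈ 0.438

f_obs/f_src = √((1+β)/(1−β)) = 1.60  ⇒  (1+β)/(1−β) = 2.5600
β = |1 − D²|/(1 + D²) = |1 − 2.5600|/(1 + 2.5600) = 0.438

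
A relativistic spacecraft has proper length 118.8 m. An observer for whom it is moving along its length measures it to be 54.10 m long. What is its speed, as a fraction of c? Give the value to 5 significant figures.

γ = L₀/L = 118.8/54.10 = 2.195933
β = √(1 − 1/γ²) = 0.89029

β ≈ 0.89029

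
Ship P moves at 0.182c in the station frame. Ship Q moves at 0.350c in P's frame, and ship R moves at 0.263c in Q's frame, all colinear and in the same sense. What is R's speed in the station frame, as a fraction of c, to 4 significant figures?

Compose boost 2: (0.350 + 0.182)/(1 + 0.350×0.182) = 0.5320/1.06370 = 0.500141
Compose boost 3: (0.263 + 0.500141)/(1 + 0.263×0.500141) = 0.763141/1.13154 = 0.6744

u ≈ 0.6744c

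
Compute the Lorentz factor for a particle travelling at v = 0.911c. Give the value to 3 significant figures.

γ ≈ 2.42

γ = 1/√(1 − β²) = 1/√(1 − 0.911²) = 1/√(0.17008) = 2.42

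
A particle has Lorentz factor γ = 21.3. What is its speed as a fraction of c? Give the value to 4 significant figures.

β = √(1 − 1/γ²) = √(1 − 1/21.3²) = √(0.997796) = 0.9989

β ≈ 0.9989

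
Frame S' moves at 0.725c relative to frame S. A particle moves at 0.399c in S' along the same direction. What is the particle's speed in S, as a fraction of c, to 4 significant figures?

Relativistic velocity addition: u = (u' + v)/(1 + u'v/c²)
= (0.399 + 0.725)/(1 + 0.399×0.725) = 1.124/1.28927 = 0.8718

u ≈ 0.8718c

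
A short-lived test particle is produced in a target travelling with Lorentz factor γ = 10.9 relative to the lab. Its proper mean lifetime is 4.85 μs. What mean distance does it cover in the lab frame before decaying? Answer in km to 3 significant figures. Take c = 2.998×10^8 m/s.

d ≈ 15.8 km

β = √(1 − 1/γ²) = √(1 − 1/10.9²) = 0.99578
Dilated lifetime: Δt = γτ₀ = 10.9 × 4.85 μs = 52.865 μs
d = vΔt = 0.99578c × 52.865 μs = 2.9854×10^8 m/s × 5.2865×10^-5 s = 15.8 km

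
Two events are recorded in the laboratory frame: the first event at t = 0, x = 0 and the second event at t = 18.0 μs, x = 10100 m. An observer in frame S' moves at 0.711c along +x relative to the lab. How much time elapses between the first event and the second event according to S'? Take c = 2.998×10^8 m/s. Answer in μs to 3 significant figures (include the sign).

Δt' ≈ -8.47 μs

γ = 1/√(1 − 0.711²) = 1.4221
Δt' = γ(Δt − vΔx/c²) = 1.4221 × (18.0 μs − 0.711×10100 m / (2.998×10^8 m/s))
= 1.4221 × (-5.9530 μs) = -8.47 μs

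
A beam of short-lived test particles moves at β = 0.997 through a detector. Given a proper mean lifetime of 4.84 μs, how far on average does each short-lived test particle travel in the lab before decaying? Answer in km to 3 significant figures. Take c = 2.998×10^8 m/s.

γ = 1/√(1 − 0.997²) = 12.920
Dilated lifetime: Δt = γτ₀ = 12.920 × 4.84 μs = 62.531 μs
d = vΔt = 0.997c × 62.531 μs = 2.9890×10^8 m/s × 6.2531×10^-5 s = 18.7 km

d ≈ 18.7 km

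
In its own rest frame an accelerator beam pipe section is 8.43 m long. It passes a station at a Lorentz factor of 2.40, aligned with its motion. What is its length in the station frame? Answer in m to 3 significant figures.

γ = 2.40 (given)
Length contraction: L = L₀/γ = 8.43/2.40 = 3.51 m

L ≈ 3.51 m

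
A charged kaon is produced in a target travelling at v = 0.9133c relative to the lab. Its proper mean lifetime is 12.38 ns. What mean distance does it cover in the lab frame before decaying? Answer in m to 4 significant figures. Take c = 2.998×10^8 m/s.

γ = 1/√(1 − 0.9133²) = 2.45527
Dilated lifetime: Δt = γτ₀ = 2.45527 × 12.38 ns = 30.3962 ns
d = vΔt = 0.9133c × 30.3962 ns = 2.73807×10^8 m/s × 3.03962×10^-8 s = 8.323 m

d ≈ 8.323 m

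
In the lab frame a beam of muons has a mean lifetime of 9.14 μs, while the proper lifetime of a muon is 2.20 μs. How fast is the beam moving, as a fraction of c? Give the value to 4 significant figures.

γ = Δt/τ₀ = 9.14/2.20 = 4.15455
β = √(1 − 1/γ²) = √(1 − 1/4.15455²) = 0.9706

β ≈ 0.9706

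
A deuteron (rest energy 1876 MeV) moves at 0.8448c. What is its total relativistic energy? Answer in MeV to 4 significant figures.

γ = 1/√(1 − 0.8448²) = 1.86887
E = γm₀c² = 1.86887 × 1876 MeV = 3506 MeV

E ≈ 3506 MeV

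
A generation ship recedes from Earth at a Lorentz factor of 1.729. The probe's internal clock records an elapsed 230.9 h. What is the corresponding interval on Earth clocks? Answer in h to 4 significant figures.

Δt ≈ 399.2 h

γ = 1.729 (given)
Time dilation: Δt = γτ₀ = 1.729 × 230.9 h = 399.2 h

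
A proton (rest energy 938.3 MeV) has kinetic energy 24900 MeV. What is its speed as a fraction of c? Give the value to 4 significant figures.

β ≈ 0.9993

γ = 1 + K/(m₀c²) = 1 + 24900/938.3 = 27.5374
β = √(1 − 1/γ²) = 0.9993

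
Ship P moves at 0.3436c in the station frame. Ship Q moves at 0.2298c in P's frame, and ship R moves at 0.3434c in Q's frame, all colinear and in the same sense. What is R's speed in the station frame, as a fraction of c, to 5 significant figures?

u ≈ 0.73982c

Compose boost 2: (0.2298 + 0.3436)/(1 + 0.2298×0.3436) = 0.57340/1.078959 = 0.5314380
Compose boost 3: (0.3434 + 0.5314380)/(1 + 0.3434×0.5314380) = 0.8748380/1.182496 = 0.73982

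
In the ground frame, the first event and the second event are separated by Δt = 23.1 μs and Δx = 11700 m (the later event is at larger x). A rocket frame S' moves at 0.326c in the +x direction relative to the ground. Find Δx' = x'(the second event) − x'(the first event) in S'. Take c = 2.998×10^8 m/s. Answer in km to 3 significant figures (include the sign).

Δx' ≈ 9.99 km

γ = 1/√(1 − 0.326²) = 1.0578
Δx' = γ(Δx − vΔt) = 1.0578 × (11700 m − 0.326×(2.998×10^8 m/s)×23.1×10^-6 s)
= 1.0578 × (9442.3 m) = 9.99 km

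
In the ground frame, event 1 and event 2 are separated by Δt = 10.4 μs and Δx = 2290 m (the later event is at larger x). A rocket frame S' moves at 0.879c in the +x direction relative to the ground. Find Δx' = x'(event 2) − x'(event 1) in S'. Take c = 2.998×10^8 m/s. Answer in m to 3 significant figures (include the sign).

γ = 1/√(1 − 0.879²) = 2.0972
Δx' = γ(Δx − vΔt) = 2.0972 × (2290 m − 0.879×(2.998×10^8 m/s)×10.4×10^-6 s)
= 2.0972 × (-450.65 m) = -945 m

Δx' ≈ -945 m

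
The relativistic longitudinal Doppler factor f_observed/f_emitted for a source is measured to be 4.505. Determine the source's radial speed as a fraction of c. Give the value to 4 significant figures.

β ≈ 0.9061

f_obs/f_src = √((1+β)/(1−β)) = 4.505  ⇒  (1+β)/(1−β) = 20.2950
β = |1 − D²|/(1 + D²) = |1 − 20.2950|/(1 + 20.2950) = 0.9061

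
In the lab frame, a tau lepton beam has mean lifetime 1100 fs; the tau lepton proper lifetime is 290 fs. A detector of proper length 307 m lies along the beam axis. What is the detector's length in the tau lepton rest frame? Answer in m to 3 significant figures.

Time dilation ⇒ γ = Δt/τ₀ = 1100/290 = 3.7931
Length contraction: L = L₀/γ = 307/3.7931 = 80.9 m

L ≈ 80.9 m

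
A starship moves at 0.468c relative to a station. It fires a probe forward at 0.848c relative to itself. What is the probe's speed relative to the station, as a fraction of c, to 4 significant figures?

Relativistic velocity addition: u = (u' + v)/(1 + u'v/c²)
= (0.848 + 0.468)/(1 + 0.848×0.468) = 1.316/1.39686 = 0.9421

u ≈ 0.9421c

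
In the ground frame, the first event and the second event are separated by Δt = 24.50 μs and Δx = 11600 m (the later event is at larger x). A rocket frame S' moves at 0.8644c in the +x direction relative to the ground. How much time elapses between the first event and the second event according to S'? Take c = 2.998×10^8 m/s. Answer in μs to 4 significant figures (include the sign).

γ = 1/√(1 − 0.8644²) = 1.98884
Δt' = γ(Δt − vΔx/c²) = 1.98884 × (24.50 μs − 0.8644×11600 m / (2.998×10^8 m/s))
= 1.98884 × (-8.94576 μs) = -17.79 μs

Δt' ≈ -17.79 μs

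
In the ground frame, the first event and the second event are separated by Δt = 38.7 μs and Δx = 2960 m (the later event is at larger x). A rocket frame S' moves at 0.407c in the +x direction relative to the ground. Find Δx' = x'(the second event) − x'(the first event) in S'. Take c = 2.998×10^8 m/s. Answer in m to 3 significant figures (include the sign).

γ = 1/√(1 − 0.407²) = 1.0948
Δx' = γ(Δx − vΔt) = 1.0948 × (2960 m − 0.407×(2.998×10^8 m/s)×38.7×10^-6 s)
= 1.0948 × (-1762.1 m) = -1930 m

Δx' ≈ -1930 m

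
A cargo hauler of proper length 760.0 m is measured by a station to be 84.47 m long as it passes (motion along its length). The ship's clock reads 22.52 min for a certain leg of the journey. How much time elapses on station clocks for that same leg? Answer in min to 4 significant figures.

Length contraction ⇒ γ = L₀/L = 760.0/84.47 = 8.99728
Time dilation: Δt = γτ₀ = 8.99728 × 22.52 min = 202.6 min

Δt ≈ 202.6 min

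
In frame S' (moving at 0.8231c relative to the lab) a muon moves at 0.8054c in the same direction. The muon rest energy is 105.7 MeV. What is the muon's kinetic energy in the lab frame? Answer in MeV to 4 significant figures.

u_lab = (0.8054 + 0.8231)/(1 + 0.8054×0.8231) = 0.9792987
γ = 1/√(1 − 0.9792987²) = 4.94021
K = (γ − 1)m₀c² = (4.94021 − 1) × 105.7 = 3.94021 × 105.7 = 416.5 MeV

K ≈ 416.5 MeV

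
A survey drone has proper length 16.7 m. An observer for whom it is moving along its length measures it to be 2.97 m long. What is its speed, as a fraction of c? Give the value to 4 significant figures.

β ≈ 0.9841

γ = L₀/L = 16.7/2.97 = 5.62290
β = √(1 − 1/γ²) = 0.9841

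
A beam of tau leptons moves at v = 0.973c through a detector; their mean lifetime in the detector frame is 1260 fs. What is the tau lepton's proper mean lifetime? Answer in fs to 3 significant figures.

γ = 1/√(1 − 0.973²) = 4.3327
Proper time: τ₀ = Δt/γ = 1260/4.3327 = 291 fs

τ₀ ≈ 291 fs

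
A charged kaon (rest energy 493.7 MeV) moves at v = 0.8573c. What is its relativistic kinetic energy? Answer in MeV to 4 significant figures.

K ≈ 465.3 MeV

γ = 1/√(1 − 0.8573²) = 1.94244
K = (γ − 1)m₀c² = (1.94244 − 1) × 493.7 MeV = 0.942437 × 493.7 MeV = 465.3 MeV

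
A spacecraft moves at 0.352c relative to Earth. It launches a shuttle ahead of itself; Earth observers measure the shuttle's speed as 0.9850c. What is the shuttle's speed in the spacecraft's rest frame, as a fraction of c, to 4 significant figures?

Inverse velocity addition: u' = (u − v)/(1 − uv/c²)
= (0.9850 − 0.352)/(1 − 0.9850×0.352) = 0.6330/0.653280 = 0.9690

u' ≈ 0.9690c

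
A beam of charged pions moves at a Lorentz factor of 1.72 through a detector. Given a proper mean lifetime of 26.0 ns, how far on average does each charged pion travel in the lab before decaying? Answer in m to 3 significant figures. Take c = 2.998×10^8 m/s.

d ≈ 10.9 m

β = √(1 − 1/γ²) = √(1 − 1/1.72²) = 0.81362
Dilated lifetime: Δt = γτ₀ = 1.72 × 26.0 ns = 44.720 ns
d = vΔt = 0.81362c × 44.720 ns = 2.4392×10^8 m/s × 4.4720×10^-8 s = 10.9 m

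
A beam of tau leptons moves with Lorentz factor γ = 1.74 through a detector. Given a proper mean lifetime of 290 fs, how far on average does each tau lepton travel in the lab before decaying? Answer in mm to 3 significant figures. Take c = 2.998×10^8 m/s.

d ≈ 0.124 mm

β = √(1 − 1/γ²) = √(1 − 1/1.74²) = 0.81836
Dilated lifetime: Δt = γτ₀ = 1.74 × 290 fs = 504.60 fs
d = vΔt = 0.81836c × 504.60 fs = 2.4534×10^8 m/s × 5.0460×10^-13 s = 0.124 mm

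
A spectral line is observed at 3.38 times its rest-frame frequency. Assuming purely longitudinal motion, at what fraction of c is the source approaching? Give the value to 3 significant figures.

f_obs/f_src = √((1+β)/(1−β)) = 3.38  ⇒  (1+β)/(1−β) = 11.424
β = |1 − D²|/(1 + D²) = |1 − 11.424|/(1 + 11.424) = 0.839

β ≈ 0.839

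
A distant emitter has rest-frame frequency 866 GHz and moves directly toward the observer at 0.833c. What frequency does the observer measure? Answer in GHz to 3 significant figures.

Relativistic Doppler: f_obs = f_src √((1+β)/(1−β))
= 866 × √(1.8330/0.16700) = 866 × 3.3130 = 2870 GHz

f_obs ≈ 2870 GHz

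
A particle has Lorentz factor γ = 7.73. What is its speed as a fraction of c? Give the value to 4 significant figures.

β ≈ 0.9916

β = √(1 − 1/γ²) = √(1 − 1/7.73²) = √(0.983264) = 0.9916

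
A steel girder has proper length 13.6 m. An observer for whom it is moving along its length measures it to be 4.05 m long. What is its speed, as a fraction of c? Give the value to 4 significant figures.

γ = L₀/L = 13.6/4.05 = 3.35802
β = √(1 − 1/γ²) = 0.9546

β ≈ 0.9546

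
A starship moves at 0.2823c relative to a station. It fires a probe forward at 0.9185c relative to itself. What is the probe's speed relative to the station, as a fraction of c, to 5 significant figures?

u ≈ 0.95355c

Relativistic velocity addition: u = (u' + v)/(1 + u'v/c²)
= (0.9185 + 0.2823)/(1 + 0.9185×0.2823) = 1.2008/1.259293 = 0.95355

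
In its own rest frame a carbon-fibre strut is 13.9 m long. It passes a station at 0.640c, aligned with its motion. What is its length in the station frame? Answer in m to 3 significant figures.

γ = 1/√(1 − 0.640²) = 1.3014
Length contraction: L = L₀/γ = 13.9/1.3014 = 10.7 m

L ≈ 10.7 m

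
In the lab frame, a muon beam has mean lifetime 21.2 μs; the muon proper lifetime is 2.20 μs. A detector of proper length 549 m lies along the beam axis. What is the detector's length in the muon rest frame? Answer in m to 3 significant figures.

Time dilation ⇒ γ = Δt/τ₀ = 21.2/2.20 = 9.6364
Length contraction: L = L₀/γ = 549/9.6364 = 57.0 m

L ≈ 57.0 m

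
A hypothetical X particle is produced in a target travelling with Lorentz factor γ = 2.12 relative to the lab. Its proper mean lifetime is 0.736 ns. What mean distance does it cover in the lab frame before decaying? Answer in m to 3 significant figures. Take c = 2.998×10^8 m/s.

d ≈ 0.412 m

β = √(1 − 1/γ²) = √(1 − 1/2.12²) = 0.88176
Dilated lifetime: Δt = γτ₀ = 2.12 × 0.736 ns = 1.5603 ns
d = vΔt = 0.88176c × 1.5603 ns = 2.6435×10^8 m/s × 1.5603×10^-9 s = 0.412 m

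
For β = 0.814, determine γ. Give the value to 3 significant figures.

γ ≈ 1.72

γ = 1/√(1 − β²) = 1/√(1 − 0.814²) = 1/√(0.33740) = 1.72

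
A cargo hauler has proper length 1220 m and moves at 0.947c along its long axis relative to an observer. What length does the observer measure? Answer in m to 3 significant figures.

γ = 1/√(1 − 0.947²) = 3.1130
Length contraction: L = L₀/γ = 1220/3.1130 = 392 m

L ≈ 392 m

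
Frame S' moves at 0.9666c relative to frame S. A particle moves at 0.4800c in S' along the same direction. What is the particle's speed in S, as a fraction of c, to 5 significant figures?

Relativistic velocity addition: u = (u' + v)/(1 + u'v/c²)
= (0.4800 + 0.9666)/(1 + 0.4800×0.9666) = 1.4466/1.463968 = 0.98814

u ≈ 0.98814c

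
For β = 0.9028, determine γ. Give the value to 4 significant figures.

γ = 1/√(1 − β²) = 1/√(1 − 0.9028²) = 1/√(0.184952) = 2.325

γ ≈ 2.325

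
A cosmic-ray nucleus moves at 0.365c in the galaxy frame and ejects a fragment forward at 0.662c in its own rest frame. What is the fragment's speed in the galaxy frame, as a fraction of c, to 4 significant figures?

u ≈ 0.8271c

Compose boost 2: (0.662 + 0.365)/(1 + 0.662×0.365) = 1.027/1.24163 = 0.8271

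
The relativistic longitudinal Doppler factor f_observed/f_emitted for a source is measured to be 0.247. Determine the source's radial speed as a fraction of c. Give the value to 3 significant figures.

β ≈ 0.885

f_obs/f_src = √((1−β)/(1+β)) = 0.247  ⇒  (1−β)/(1+β) = 0.061009
β = |1 − D²|/(1 + D²) = |1 − 0.061009|/(1 + 0.061009) = 0.885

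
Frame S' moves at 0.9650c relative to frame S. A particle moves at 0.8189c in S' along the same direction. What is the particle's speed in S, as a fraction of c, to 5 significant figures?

Relativistic velocity addition: u = (u' + v)/(1 + u'v/c²)
= (0.8189 + 0.9650)/(1 + 0.8189×0.9650) = 1.7839/1.790239 = 0.99646

u ≈ 0.99646c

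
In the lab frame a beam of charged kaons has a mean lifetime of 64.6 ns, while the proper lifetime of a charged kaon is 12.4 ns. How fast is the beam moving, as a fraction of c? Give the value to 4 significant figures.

γ = Δt/τ₀ = 64.6/12.4 = 5.20968
β = √(1 − 1/γ²) = √(1 − 1/5.20968²) = 0.9814

β ≈ 0.9814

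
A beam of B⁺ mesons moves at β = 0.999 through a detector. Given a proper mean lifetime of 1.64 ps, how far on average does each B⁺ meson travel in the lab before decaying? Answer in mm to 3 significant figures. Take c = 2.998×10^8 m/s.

γ = 1/√(1 − 0.999²) = 22.366
Dilated lifetime: Δt = γτ₀ = 22.366 × 1.64 ps = 36.681 ps
d = vΔt = 0.999c × 36.681 ps = 2.9950×10^8 m/s × 3.6681×10^-11 s = 11.0 mm

d ≈ 11.0 mm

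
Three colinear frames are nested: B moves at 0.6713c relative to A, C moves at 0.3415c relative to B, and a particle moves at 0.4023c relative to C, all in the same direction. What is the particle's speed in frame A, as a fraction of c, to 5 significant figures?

u ≈ 0.92096c

Compose boost 2: (0.3415 + 0.6713)/(1 + 0.3415×0.6713) = 1.0128/1.229249 = 0.8239177
Compose boost 3: (0.4023 + 0.8239177)/(1 + 0.4023×0.8239177) = 1.226218/1.331462 = 0.92096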